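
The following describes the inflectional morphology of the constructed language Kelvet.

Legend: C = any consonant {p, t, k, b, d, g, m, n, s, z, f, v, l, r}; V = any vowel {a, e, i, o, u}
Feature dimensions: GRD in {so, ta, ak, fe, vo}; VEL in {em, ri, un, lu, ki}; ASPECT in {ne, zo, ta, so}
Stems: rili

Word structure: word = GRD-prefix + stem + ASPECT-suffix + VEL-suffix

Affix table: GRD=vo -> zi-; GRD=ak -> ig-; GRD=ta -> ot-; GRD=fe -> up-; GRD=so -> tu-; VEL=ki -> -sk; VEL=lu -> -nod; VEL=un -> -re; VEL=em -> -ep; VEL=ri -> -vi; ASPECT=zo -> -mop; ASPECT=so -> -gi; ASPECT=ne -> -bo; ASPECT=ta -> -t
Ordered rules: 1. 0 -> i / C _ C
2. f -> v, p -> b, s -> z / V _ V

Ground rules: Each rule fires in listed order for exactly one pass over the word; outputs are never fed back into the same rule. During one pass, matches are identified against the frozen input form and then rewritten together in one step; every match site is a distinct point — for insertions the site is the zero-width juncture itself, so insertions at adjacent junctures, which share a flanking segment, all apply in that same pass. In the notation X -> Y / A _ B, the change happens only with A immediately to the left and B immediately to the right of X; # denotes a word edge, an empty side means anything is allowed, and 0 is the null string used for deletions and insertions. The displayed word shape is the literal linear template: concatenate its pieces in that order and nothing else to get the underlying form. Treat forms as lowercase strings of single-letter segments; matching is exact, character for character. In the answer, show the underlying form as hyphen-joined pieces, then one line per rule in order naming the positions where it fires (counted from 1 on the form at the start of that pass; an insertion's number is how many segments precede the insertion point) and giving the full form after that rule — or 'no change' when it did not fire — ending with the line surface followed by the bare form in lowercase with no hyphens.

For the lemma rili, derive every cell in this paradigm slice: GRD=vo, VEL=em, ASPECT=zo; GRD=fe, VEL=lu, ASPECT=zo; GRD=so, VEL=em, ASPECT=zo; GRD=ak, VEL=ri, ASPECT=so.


cell GRD=vo, VEL=em, ASPECT=zo:
underlying: zi-rili-mop-ep
1. 0 -> i / C _ C: no change
2. f -> v, p -> b, s -> z / V _ V: fires at position(s) 9: zirilimobep
surface: zirilimobep

cell GRD=fe, VEL=lu, ASPECT=zo:
underlying: up-rili-mop-nod
1. 0 -> i / C _ C: inserts after position(s) 2, 9: upirilimopinod
2. f -> v, p -> b, s -> z / V _ V: fires at position(s) 2, 10: ubirilimobinod
surface: ubirilimobinod

cell GRD=so, VEL=em, ASPECT=zo:
underlying: tu-rili-mop-ep
1. 0 -> i / C _ C: no change
2. f -> v, p -> b, s -> z / V _ V: fires at position(s) 9: turilimobep
surface: turilimobep

cell GRD=ak, VEL=ri, ASPECT=so:
underlying: ig-rili-gi-vi
1. 0 -> i / C _ C: inserts after position(s) 2: igiriligivi
2. f -> v, p -> b, s -> z / V _ V: no change
surface: igiriligivi


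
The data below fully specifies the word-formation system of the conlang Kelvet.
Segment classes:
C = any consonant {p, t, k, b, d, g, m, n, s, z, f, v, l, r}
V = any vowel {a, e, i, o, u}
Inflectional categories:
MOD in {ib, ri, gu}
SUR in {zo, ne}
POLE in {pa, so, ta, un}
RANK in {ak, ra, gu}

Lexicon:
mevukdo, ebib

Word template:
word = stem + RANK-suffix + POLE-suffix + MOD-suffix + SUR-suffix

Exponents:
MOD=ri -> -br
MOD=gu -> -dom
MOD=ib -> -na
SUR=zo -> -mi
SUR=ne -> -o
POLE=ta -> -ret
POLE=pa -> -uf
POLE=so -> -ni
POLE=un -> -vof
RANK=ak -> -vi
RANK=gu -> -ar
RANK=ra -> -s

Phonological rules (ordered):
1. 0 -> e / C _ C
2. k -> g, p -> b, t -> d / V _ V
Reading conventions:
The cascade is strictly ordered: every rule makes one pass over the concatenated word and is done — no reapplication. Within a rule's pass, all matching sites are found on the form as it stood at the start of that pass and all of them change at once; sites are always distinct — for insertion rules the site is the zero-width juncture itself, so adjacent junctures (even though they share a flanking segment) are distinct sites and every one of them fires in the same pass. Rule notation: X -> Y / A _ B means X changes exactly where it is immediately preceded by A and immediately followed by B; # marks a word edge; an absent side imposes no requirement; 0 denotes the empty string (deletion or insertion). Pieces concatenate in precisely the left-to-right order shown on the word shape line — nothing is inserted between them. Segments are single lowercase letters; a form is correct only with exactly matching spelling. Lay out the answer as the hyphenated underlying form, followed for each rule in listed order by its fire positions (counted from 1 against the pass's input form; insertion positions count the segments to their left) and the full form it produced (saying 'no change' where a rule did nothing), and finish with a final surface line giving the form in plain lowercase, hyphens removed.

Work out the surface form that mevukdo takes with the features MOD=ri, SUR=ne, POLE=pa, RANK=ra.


underlying: mevukdo-s-uf-br-o
1. 0 -> e / C _ C: inserts after position(s) 5, 10, 11: mevukedosufebero
2. k -> g, p -> b, t -> d / V _ V: fires at position(s) 5: mevugedosufebero
surface: mevugedosufebero


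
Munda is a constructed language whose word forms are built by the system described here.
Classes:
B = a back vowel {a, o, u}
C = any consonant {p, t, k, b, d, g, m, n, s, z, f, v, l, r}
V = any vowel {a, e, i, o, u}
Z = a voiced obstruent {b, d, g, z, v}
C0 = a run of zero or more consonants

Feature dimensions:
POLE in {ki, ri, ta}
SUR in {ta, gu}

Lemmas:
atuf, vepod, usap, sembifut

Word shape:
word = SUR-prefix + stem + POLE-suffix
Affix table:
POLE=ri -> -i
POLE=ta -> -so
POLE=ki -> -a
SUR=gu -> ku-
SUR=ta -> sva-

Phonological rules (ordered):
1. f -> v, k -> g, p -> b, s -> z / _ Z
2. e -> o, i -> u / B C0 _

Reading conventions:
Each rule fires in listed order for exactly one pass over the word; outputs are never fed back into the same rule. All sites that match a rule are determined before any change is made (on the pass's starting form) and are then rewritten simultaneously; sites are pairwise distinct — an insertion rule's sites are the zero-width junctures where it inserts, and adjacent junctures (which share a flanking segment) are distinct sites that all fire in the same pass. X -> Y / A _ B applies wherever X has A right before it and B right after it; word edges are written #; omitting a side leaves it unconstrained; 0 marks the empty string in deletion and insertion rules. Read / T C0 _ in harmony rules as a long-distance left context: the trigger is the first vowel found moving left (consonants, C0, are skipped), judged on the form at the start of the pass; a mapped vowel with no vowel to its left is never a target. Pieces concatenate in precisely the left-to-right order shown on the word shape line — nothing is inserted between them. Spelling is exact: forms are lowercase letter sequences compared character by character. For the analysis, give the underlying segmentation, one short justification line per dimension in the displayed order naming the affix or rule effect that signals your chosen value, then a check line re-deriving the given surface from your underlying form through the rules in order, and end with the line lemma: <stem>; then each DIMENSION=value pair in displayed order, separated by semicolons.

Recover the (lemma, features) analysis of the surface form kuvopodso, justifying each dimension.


underlying: ku-vepod-so
POLE=ta - signalled by the affix -so
SUR=gu - signalled by the affix ku-
check: kuvepodso -> kuvepodso -> kuvopodso
lemma: vepod; POLE=ta; SUR=gu


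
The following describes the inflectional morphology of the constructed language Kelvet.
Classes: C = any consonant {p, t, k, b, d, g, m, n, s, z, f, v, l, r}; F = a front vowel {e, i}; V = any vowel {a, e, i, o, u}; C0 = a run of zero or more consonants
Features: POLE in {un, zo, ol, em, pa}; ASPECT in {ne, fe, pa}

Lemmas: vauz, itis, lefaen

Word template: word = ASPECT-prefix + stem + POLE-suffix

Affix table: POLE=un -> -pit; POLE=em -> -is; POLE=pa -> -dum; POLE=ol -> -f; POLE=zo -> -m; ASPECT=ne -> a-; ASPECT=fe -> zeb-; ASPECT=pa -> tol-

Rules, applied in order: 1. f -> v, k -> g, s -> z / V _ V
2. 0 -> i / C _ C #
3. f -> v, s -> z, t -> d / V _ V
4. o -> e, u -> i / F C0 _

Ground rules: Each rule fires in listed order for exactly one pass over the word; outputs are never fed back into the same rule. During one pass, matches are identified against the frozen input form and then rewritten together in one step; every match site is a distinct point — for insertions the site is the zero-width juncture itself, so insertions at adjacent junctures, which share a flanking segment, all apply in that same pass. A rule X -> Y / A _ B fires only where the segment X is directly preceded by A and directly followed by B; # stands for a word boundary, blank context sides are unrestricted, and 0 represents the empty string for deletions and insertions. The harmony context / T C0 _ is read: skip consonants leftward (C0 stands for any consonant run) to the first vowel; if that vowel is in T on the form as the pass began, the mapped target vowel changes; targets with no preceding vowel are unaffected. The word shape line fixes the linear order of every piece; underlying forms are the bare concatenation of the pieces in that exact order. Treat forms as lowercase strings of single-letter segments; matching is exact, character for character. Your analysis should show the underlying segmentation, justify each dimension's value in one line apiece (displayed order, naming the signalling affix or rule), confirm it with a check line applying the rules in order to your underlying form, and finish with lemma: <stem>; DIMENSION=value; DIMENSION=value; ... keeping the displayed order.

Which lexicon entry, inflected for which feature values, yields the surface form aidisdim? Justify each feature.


underlying: a-itis-dum
POLE=pa - signalled by the affix -dum
ASPECT=ne - signalled by the affix a-
check: aitisdum -> aitisdum -> aitisdum -> aidisdum -> aidisdim
lemma: itis; POLE=pa; ASPECT=ne


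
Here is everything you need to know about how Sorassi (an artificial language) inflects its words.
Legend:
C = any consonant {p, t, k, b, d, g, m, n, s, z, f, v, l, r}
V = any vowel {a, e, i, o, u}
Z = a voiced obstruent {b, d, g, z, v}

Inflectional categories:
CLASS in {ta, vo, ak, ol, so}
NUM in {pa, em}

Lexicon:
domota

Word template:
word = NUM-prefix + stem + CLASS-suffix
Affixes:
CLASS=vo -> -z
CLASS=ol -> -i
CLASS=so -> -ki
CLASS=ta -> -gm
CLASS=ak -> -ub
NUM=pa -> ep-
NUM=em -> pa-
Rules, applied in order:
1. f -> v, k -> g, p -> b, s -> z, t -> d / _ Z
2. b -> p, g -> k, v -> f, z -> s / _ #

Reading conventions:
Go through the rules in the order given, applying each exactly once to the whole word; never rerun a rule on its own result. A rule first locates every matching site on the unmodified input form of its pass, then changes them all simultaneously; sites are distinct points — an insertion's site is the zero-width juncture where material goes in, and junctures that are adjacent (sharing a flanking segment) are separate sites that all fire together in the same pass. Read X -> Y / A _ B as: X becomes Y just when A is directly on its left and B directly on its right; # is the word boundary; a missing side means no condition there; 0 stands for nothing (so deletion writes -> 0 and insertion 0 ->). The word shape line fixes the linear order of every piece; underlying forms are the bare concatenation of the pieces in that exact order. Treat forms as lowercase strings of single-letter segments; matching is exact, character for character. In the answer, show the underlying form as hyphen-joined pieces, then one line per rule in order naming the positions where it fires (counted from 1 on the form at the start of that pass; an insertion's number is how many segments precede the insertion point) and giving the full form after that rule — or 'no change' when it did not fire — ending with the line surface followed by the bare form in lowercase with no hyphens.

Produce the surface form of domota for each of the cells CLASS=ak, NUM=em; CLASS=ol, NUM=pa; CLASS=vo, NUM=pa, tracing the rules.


cell CLASS=ak, NUM=em:
underlying: pa-domota-ub
1. f -> v, k -> g, p -> b, s -> z, t -> d / _ Z: no change
2. b -> p, g -> k, v -> f, z -> s / _ #: fires at position(s) 10: padomotaup
surface: padomotaup

cell CLASS=ol, NUM=pa:
underlying: ep-domota-i
1. f -> v, k -> g, p -> b, s -> z, t -> d / _ Z: fires at position(s) 2: ebdomotai
2. b -> p, g -> k, v -> f, z -> s / _ #: no change
surface: ebdomotai

cell CLASS=vo, NUM=pa:
underlying: ep-domota-z
1. f -> v, k -> g, p -> b, s -> z, t -> d / _ Z: fires at position(s) 2: ebdomotaz
2. b -> p, g -> k, v -> f, z -> s / _ #: fires at position(s) 9: ebdomotas
surface: ebdomotas


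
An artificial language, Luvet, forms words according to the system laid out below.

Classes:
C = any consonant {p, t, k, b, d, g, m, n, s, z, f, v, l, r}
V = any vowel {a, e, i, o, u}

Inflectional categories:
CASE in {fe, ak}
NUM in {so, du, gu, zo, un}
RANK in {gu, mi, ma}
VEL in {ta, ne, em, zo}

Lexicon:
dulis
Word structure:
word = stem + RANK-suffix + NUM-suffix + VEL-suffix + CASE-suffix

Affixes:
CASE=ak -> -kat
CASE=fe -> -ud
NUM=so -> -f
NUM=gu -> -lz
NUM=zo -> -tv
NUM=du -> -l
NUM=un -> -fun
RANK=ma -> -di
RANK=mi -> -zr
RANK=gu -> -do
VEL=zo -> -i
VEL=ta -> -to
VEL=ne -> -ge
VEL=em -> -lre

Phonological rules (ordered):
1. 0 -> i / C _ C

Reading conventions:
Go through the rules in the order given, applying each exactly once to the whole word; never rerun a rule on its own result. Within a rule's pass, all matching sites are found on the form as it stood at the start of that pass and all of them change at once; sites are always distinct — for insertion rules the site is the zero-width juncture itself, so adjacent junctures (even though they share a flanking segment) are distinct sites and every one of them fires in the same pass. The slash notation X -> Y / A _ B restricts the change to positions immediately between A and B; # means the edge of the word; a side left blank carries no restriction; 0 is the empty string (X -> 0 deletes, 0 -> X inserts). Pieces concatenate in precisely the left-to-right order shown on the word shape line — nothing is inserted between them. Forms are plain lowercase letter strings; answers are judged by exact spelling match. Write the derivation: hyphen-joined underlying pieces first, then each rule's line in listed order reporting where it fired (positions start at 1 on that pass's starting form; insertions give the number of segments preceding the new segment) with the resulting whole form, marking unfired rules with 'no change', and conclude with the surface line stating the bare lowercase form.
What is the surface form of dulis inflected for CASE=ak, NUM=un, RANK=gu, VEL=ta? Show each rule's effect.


underlying: dulis-do-fun-to-kat
1. 0 -> i / C _ C: inserts after position(s) 5, 10: dulisidofunitokat
surface: dulisidofunitokat


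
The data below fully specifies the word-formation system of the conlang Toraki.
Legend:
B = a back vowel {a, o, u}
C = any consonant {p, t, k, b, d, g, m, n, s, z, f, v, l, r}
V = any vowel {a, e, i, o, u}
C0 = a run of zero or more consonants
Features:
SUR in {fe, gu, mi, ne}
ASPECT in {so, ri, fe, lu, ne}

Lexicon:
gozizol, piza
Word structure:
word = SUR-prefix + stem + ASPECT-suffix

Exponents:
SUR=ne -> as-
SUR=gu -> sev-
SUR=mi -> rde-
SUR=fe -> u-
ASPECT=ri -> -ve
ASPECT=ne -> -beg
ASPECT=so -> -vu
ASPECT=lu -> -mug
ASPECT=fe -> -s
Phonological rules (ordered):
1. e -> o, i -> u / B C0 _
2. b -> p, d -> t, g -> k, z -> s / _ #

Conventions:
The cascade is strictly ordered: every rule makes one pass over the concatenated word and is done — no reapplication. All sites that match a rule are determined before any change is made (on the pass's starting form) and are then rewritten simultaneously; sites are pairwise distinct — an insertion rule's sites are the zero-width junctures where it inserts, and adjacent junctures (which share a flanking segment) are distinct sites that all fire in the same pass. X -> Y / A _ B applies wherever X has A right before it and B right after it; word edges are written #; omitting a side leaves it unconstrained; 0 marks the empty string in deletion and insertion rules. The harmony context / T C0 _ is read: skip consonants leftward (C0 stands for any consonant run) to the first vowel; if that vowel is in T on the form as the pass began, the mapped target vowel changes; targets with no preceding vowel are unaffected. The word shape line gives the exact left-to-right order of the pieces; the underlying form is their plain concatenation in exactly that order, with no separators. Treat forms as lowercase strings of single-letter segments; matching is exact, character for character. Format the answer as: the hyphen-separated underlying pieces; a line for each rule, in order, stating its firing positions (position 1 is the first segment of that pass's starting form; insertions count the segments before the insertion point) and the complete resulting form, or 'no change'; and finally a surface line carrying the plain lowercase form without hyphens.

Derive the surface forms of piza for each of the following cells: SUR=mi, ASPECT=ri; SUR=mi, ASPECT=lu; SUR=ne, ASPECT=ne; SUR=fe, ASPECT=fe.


cell SUR=mi, ASPECT=ri:
underlying: rde-piza-ve
1. e -> o, i -> u / B C0 _: fires at position(s) 9: rdepizavo
2. b -> p, d -> t, g -> k, z -> s / _ #: no change
surface: rdepizavo

cell SUR=mi, ASPECT=lu:
underlying: rde-piza-mug
1. e -> o, i -> u / B C0 _: no change
2. b -> p, d -> t, g -> k, z -> s / _ #: fires at position(s) 10: rdepizamuk
surface: rdepizamuk

cell SUR=ne, ASPECT=ne:
underlying: as-piza-beg
1. e -> o, i -> u / B C0 _: fires at position(s) 4, 8: aspuzabog
2. b -> p, d -> t, g -> k, z -> s / _ #: fires at position(s) 9: aspuzabok
surface: aspuzabok

cell SUR=fe, ASPECT=fe:
underlying: u-piza-s
1. e -> o, i -> u / B C0 _: fires at position(s) 3: upuzas
2. b -> p, d -> t, g -> k, z -> s / _ #: no change
surface: upuzas


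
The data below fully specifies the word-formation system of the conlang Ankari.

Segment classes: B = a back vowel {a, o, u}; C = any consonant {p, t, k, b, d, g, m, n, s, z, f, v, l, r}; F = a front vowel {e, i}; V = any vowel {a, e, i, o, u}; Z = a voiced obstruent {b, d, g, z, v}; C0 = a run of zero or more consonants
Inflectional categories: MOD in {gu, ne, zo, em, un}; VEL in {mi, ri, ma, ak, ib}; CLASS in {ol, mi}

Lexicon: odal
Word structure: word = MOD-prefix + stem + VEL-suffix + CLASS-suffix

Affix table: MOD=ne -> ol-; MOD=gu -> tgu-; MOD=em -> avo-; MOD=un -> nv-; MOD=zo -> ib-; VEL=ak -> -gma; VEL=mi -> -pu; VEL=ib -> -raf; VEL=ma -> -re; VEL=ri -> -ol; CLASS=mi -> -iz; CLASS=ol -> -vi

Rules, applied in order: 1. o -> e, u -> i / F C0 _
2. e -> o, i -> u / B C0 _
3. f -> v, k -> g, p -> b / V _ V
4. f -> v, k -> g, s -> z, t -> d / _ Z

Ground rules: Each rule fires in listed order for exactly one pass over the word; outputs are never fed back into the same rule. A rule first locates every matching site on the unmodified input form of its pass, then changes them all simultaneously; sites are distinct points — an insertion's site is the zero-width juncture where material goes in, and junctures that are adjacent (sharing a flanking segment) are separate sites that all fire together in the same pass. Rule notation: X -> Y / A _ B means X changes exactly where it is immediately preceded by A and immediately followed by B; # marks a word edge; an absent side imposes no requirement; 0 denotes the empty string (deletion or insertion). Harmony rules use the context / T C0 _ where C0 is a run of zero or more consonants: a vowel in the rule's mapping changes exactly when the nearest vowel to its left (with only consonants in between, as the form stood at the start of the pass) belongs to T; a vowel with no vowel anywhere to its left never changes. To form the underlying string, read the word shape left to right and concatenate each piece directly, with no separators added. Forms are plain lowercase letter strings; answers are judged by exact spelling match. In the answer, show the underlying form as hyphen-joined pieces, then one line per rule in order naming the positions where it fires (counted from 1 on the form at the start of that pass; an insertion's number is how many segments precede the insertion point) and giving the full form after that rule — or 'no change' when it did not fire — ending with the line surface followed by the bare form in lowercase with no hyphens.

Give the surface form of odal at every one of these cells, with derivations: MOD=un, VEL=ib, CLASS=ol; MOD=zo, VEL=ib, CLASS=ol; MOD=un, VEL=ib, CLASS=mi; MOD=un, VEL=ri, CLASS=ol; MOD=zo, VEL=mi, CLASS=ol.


cell MOD=un, VEL=ib, CLASS=ol:
underlying: nv-odal-raf-vi
1. o -> e, u -> i / F C0 _: no change
2. e -> o, i -> u / B C0 _: fires at position(s) 11: nvodalrafvu
3. f -> v, k -> g, p -> b / V _ V: no change
4. f -> v, k -> g, s -> z, t -> d / _ Z: fires at position(s) 9: nvodalravvu
surface: nvodalravvu

cell MOD=zo, VEL=ib, CLASS=ol:
underlying: ib-odal-raf-vi
1. o -> e, u -> i / F C0 _: fires at position(s) 3: ibedalrafvi
2. e -> o, i -> u / B C0 _: fires at position(s) 11: ibedalrafvu
3. f -> v, k -> g, p -> b / V _ V: no change
4. f -> v, k -> g, s -> z, t -> d / _ Z: fires at position(s) 9: ibedalravvu
surface: ibedalravvu

cell MOD=un, VEL=ib, CLASS=mi:
underlying: nv-odal-raf-iz
1. o -> e, u -> i / F C0 _: no change
2. e -> o, i -> u / B C0 _: fires at position(s) 10: nvodalrafuz
3. f -> v, k -> g, p -> b / V _ V: fires at position(s) 9: nvodalravuz
4. f -> v, k -> g, s -> z, t -> d / _ Z: no change
surface: nvodalravuz

cell MOD=un, VEL=ri, CLASS=ol:
underlying: nv-odal-ol-vi
1. o -> e, u -> i / F C0 _: no change
2. e -> o, i -> u / B C0 _: fires at position(s) 10: nvodalolvu
3. f -> v, k -> g, p -> b / V _ V: no change
4. f -> v, k -> g, s -> z, t -> d / _ Z: no change
surface: nvodalolvu

cell MOD=zo, VEL=mi, CLASS=ol:
underlying: ib-odal-pu-vi
1. o -> e, u -> i / F C0 _: fires at position(s) 3: ibedalpuvi
2. e -> o, i -> u / B C0 _: fires at position(s) 10: ibedalpuvu
3. f -> v, k -> g, p -> b / V _ V: no change
4. f -> v, k -> g, s -> z, t -> d / _ Z: no change
surface: ibedalpuvu


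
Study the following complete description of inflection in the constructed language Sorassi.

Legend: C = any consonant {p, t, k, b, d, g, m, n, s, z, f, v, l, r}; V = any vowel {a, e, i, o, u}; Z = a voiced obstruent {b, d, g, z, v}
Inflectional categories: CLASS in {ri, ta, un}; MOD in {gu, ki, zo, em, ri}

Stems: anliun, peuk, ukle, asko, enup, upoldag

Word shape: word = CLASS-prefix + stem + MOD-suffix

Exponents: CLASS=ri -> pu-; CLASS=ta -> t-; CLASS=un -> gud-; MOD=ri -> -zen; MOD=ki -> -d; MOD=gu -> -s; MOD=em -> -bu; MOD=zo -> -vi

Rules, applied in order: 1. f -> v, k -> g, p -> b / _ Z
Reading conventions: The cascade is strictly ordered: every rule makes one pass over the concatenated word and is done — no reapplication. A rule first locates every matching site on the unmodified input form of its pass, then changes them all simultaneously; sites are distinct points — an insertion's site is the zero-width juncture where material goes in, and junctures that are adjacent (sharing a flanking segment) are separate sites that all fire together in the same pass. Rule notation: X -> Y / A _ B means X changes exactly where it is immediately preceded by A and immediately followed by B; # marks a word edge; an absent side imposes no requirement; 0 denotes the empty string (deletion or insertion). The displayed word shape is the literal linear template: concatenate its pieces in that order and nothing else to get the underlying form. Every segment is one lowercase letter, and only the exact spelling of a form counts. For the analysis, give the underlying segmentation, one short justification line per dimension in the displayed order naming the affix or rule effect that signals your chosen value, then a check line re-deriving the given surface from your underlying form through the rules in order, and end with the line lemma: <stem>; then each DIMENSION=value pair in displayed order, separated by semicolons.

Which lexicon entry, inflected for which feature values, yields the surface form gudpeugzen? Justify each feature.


underlying: gud-peuk-zen
CLASS=un - signalled by the affix gud-
MOD=ri - signalled by the affix -zen
check: gudpeukzen -> gudpeugzen
lemma: peuk; CLASS=un; MOD=ri


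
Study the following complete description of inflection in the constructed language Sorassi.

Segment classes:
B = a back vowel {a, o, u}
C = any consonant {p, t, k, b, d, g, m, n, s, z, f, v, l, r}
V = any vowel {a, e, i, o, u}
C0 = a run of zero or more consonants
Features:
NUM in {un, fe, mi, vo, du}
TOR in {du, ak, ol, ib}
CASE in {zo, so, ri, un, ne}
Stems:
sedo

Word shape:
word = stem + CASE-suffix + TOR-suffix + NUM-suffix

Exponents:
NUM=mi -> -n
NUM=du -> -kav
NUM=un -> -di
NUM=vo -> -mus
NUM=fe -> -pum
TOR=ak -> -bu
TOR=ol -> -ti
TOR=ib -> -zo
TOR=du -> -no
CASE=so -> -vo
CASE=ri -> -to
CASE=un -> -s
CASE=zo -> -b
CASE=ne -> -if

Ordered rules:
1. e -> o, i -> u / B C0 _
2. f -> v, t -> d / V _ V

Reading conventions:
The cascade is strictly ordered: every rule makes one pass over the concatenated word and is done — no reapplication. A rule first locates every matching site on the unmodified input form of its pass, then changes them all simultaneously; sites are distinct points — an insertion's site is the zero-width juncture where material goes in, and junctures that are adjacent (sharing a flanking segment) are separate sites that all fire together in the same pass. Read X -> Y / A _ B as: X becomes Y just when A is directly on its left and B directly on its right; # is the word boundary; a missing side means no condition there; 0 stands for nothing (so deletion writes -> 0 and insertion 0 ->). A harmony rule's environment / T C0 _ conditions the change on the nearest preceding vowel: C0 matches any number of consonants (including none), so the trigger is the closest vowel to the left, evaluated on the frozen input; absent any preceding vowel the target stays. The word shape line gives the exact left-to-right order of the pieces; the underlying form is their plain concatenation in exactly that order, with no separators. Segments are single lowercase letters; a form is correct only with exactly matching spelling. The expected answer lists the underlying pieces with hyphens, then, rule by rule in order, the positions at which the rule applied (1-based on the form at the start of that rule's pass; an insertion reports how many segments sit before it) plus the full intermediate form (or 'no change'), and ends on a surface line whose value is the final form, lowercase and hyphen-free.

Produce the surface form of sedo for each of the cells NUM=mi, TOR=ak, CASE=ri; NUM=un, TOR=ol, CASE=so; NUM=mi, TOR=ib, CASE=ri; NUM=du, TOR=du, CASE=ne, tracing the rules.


cell NUM=mi, TOR=ak, CASE=ri:
underlying: sedo-to-bu-n
1. e -> o, i -> u / B C0 _: no change
2. f -> v, t -> d / V _ V: fires at position(s) 5: sedodobun
surface: sedodobun

cell NUM=un, TOR=ol, CASE=so:
underlying: sedo-vo-ti-di
1. e -> o, i -> u / B C0 _: fires at position(s) 8: sedovotudi
2. f -> v, t -> d / V _ V: fires at position(s) 7: sedovodudi
surface: sedovodudi

cell NUM=mi, TOR=ib, CASE=ri:
underlying: sedo-to-zo-n
1. e -> o, i -> u / B C0 _: no change
2. f -> v, t -> d / V _ V: fires at position(s) 5: sedodozon
surface: sedodozon

cell NUM=du, TOR=du, CASE=ne:
underlying: sedo-if-no-kav
1. e -> o, i -> u / B C0 _: fires at position(s) 5: sedoufnokav
2. f -> v, t -> d / V _ V: no change
surface: sedoufnokav


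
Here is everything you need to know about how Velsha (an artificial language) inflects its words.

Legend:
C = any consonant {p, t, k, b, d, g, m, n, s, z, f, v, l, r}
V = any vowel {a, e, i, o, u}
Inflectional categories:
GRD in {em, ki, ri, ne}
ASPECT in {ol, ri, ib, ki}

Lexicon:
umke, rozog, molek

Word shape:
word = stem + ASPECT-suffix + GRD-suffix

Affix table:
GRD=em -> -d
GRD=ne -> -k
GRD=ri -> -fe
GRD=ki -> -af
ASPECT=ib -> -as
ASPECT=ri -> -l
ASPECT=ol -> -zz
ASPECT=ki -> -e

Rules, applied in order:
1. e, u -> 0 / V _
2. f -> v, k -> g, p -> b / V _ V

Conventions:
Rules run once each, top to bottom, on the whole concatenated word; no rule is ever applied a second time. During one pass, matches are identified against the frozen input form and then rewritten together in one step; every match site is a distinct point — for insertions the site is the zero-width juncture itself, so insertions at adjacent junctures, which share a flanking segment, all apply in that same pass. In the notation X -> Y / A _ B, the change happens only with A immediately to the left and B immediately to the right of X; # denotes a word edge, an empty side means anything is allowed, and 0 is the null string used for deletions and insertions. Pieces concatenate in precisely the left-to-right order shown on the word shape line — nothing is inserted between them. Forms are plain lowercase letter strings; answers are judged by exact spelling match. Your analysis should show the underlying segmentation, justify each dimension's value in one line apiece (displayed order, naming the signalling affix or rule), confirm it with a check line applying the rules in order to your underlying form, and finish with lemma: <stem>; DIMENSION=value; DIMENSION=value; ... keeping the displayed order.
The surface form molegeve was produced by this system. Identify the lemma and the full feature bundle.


underlying: molek-e-fe
GRD=ri - signalled by the affix -fe
ASPECT=ki - signalled by the affix -e
check: molekefe -> molekefe -> molegeve
lemma: molek; GRD=ri; ASPECT=ki


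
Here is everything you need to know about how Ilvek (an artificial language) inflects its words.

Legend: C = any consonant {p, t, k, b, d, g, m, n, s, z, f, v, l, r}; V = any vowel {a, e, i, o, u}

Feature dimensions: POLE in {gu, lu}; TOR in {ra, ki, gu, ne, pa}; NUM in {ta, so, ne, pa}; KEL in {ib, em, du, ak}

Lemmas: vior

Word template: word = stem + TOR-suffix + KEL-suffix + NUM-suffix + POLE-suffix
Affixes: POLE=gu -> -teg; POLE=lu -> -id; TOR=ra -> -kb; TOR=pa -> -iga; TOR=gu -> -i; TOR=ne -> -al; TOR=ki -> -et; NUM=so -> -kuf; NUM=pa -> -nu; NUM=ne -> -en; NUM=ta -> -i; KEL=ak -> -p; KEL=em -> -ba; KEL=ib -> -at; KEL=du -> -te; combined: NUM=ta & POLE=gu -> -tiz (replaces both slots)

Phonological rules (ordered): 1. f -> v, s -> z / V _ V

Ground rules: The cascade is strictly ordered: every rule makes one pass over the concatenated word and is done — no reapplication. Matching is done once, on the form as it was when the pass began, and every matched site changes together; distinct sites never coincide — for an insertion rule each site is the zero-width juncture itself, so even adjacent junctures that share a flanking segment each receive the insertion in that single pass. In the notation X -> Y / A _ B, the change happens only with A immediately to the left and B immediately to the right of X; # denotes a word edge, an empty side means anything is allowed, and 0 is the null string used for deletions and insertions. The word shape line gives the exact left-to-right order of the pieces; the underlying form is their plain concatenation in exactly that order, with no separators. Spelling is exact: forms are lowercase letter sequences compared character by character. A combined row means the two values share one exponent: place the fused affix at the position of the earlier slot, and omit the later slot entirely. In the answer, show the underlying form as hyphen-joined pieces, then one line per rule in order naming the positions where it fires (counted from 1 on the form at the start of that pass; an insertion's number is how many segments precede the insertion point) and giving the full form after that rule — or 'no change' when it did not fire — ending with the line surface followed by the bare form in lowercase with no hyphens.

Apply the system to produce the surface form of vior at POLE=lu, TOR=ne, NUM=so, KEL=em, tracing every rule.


underlying: vior-al-ba-kuf-id
1. f -> v, s -> z / V _ V: fires at position(s) 11: vioralbakuvid
surface: vioralbakuvid


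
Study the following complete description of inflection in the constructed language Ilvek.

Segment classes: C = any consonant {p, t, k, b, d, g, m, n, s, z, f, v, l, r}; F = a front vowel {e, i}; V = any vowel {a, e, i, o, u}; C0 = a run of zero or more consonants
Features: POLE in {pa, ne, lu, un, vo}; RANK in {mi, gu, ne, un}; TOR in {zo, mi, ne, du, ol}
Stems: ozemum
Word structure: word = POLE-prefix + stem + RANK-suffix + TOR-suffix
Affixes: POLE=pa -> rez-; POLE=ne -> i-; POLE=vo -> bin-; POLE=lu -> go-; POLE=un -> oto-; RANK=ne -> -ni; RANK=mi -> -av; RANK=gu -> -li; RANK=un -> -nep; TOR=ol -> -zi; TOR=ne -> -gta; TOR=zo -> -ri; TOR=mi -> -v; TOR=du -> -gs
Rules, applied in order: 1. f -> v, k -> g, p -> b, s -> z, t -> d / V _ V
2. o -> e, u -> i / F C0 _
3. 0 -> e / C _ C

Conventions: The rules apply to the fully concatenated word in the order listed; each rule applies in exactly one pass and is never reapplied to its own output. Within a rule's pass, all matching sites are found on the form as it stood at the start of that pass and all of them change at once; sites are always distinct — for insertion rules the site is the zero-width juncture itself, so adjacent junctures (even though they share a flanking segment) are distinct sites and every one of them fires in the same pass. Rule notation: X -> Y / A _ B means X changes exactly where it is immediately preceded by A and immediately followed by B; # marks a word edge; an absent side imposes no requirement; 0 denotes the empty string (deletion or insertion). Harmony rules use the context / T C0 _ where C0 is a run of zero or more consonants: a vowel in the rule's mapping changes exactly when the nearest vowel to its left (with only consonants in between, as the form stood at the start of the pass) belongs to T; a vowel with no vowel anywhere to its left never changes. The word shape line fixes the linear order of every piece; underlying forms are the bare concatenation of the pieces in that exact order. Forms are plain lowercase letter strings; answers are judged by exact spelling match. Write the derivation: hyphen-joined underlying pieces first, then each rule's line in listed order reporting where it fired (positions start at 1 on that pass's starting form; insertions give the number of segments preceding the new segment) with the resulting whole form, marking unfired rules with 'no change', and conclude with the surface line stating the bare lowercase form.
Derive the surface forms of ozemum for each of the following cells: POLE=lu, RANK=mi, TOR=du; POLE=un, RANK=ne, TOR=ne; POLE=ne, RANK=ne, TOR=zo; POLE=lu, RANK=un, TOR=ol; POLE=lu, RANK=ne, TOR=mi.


cell POLE=lu, RANK=mi, TOR=du:
underlying: go-ozemum-av-gs
1. f -> v, k -> g, p -> b, s -> z, t -> d / V _ V: no change
2. o -> e, u -> i / F C0 _: fires at position(s) 7: goozemimavgs
3. 0 -> e / C _ C: inserts after position(s) 10, 11: goozemimaveges
surface: goozemimaveges

cell POLE=un, RANK=ne, TOR=ne:
underlying: oto-ozemum-ni-gta
1. f -> v, k -> g, p -> b, s -> z, t -> d / V _ V: fires at position(s) 2: odoozemumnigta
2. o -> e, u -> i / F C0 _: fires at position(s) 8: odoozemimnigta
3. 0 -> e / C _ C: inserts after position(s) 9, 12: odoozemimenigeta
surface: odoozemimenigeta

cell POLE=ne, RANK=ne, TOR=zo:
underlying: i-ozemum-ni-ri
1. f -> v, k -> g, p -> b, s -> z, t -> d / V _ V: no change
2. o -> e, u -> i / F C0 _: fires at position(s) 2, 6: iezemimniri
3. 0 -> e / C _ C: inserts after position(s) 7: iezemimeniri
surface: iezemimeniri

cell POLE=lu, RANK=un, TOR=ol:
underlying: go-ozemum-nep-zi
1. f -> v, k -> g, p -> b, s -> z, t -> d / V _ V: no change
2. o -> e, u -> i / F C0 _: fires at position(s) 7: goozemimnepzi
3. 0 -> e / C _ C: inserts after position(s) 8, 11: goozemimenepezi
surface: goozemimenepezi

cell POLE=lu, RANK=ne, TOR=mi:
underlying: go-ozemum-ni-v
1. f -> v, k -> g, p -> b, s -> z, t -> d / V _ V: no change
2. o -> e, u -> i / F C0 _: fires at position(s) 7: goozemimniv
3. 0 -> e / C _ C: inserts after position(s) 8: goozemimeniv
surface: goozemimeniv


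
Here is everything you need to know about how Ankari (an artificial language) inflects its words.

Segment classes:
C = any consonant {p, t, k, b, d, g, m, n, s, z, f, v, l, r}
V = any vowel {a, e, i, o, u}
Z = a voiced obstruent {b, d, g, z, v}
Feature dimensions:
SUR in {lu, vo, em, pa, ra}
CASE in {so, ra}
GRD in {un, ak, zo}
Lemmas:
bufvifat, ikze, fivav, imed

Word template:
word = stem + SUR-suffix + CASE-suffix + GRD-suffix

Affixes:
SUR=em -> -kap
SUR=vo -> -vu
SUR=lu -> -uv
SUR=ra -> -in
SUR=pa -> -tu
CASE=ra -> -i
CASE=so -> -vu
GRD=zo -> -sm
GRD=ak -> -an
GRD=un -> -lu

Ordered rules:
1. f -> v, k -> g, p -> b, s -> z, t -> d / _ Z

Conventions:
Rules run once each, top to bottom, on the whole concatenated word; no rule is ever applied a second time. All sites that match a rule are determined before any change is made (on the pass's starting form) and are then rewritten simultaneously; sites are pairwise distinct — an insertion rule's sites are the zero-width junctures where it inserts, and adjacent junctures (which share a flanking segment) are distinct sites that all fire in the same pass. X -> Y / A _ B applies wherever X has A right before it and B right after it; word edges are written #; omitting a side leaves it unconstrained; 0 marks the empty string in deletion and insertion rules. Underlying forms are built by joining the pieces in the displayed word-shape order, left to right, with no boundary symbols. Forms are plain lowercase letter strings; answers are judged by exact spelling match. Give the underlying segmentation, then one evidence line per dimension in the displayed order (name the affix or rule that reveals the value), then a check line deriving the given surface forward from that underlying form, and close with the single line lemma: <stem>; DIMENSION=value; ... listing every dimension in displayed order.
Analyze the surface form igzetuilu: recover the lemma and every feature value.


underlying: ikze-tu-i-lu
SUR=pa - signalled by the affix -tu
CASE=ra - signalled by the affix -i
GRD=un - signalled by the affix -lu
check: ikzetuilu -> igzetuilu
lemma: ikze; SUR=pa; CASE=ra; GRD=un


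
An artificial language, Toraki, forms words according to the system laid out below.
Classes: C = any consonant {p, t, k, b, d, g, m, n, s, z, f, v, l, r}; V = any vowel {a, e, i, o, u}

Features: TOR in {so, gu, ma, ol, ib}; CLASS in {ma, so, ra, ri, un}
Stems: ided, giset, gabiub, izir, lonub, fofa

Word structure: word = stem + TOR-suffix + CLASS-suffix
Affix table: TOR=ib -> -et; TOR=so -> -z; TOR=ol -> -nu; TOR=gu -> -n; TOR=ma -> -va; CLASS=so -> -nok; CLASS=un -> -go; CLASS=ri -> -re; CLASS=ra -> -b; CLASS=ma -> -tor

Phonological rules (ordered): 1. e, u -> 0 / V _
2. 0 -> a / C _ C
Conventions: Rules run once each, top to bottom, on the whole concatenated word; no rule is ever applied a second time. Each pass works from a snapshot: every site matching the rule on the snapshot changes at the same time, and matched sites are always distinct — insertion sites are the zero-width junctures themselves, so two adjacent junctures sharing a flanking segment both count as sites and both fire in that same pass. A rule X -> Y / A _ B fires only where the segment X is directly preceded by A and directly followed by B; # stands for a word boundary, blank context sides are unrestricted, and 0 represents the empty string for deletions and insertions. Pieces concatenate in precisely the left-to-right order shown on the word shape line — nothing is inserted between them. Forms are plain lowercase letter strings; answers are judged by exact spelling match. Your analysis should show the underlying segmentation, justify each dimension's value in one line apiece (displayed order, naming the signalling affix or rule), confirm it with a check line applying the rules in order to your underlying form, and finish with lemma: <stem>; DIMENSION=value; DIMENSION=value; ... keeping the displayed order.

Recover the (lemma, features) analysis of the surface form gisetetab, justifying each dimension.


underlying: giset-et-b
TOR=ib - signalled by the affix -et
CLASS=ra - signalled by the affix -b
check: gisetetb -> gisetetb -> gisetetab
lemma: giset; TOR=ib; CLASS=ra
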